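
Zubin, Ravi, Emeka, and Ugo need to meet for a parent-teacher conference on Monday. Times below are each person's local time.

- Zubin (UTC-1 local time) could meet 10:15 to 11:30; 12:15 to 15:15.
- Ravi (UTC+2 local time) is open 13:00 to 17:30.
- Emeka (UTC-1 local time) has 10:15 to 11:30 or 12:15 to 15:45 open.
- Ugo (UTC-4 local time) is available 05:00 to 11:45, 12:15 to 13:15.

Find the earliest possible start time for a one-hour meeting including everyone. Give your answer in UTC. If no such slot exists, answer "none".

Zubin in UTC: 11:15-12:30, 13:15-16:15 (add 1h to convert from UTC-1).
Ravi in UTC: 11:00-15:30 (subtract 2h to convert from UTC+2).
Emeka in UTC: 11:15-12:30, 13:15-16:45 (add 1h to convert from UTC-1).
Ugo in UTC: 09:00-15:45, 16:15-17:15 (add 4h to convert from UTC-4).
Zubin ∩ Ravi: 11:15-12:30, 13:15-15:30.
Zubin ∩ Ravi ∩ Emeka: 11:15-12:30, 13:15-15:30.
Zubin ∩ Ravi ∩ Emeka ∩ Ugo: 11:15-12:30, 13:15-15:30.
So the common availability across everyone is 11:15-12:30, 13:15-15:30.
The first common window of at least 60 minutes is 11:15-12:30, so the earliest start is 11:15.

11:15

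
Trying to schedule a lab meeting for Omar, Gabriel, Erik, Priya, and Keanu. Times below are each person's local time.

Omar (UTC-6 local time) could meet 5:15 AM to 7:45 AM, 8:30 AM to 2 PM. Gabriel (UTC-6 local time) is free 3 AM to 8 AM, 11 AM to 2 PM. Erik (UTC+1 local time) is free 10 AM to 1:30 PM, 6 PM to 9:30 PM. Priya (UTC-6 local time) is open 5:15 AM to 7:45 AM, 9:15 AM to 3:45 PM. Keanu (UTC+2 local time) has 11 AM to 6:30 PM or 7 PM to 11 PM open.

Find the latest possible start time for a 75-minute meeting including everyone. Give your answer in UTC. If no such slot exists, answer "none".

Omar in UTC: 11:15-13:45, 14:30-20:00 (add 6h to convert from UTC-6).
Gabriel in UTC: 09:00-14:00, 17:00-20:00 (add 6h to convert from UTC-6).
Erik in UTC: 09:00-12:30, 17:00-20:30 (subtract 1h to convert from UTC+1).
Priya in UTC: 11:15-13:45, 15:15-21:45 (add 6h to convert from UTC-6).
Keanu in UTC: 09:00-16:30, 17:00-21:00 (subtract 2h to convert from UTC+2).
Omar ∩ Gabriel: 11:15-13:45, 17:00-20:00.
Omar ∩ Gabriel ∩ Erik: 11:15-12:30, 17:00-20:00.
Omar ∩ Gabriel ∩ Erik ∩ Priya: 11:15-12:30, 17:00-20:00.
Omar ∩ Gabriel ∩ Erik ∩ Priya ∩ Keanu: 11:15-12:30, 17:00-20:00.
The last common window of at least 75 minutes is 17:00-20:00; a 75-minute meeting can start as late as 18:45 and still end by 20:00.

18:45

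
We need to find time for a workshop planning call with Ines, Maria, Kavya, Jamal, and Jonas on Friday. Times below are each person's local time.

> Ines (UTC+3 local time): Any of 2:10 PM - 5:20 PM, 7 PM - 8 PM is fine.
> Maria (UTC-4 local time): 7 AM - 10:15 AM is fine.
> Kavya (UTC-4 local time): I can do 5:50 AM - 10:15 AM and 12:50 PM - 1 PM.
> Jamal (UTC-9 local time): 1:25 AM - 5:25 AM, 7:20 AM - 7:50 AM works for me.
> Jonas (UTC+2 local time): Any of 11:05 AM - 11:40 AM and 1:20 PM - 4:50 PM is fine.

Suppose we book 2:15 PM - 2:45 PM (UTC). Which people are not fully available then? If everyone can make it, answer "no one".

Ines, Jamal, Kavya, Maria

Ines in UTC: 11:10-14:20, 16:00-17:00 (subtract 3h to convert from UTC+3).
Maria in UTC: 11:00-14:15 (add 4h to convert from UTC-4).
Kavya in UTC: 09:50-14:15, 16:50-17:00 (add 4h to convert from UTC-4).
Jamal in UTC: 10:25-14:25, 16:20-16:50 (add 9h to convert from UTC-9).
Jonas in UTC: 09:05-09:40, 11:20-14:50 (subtract 2h to convert from UTC+2).
Ines: not fully free for 14:15-14:45. Maria: not fully free for 14:15-14:45. Kavya: not fully free for 14:15-14:45. Jamal: not fully free for 14:15-14:45. Jonas: free for 14:15-14:45.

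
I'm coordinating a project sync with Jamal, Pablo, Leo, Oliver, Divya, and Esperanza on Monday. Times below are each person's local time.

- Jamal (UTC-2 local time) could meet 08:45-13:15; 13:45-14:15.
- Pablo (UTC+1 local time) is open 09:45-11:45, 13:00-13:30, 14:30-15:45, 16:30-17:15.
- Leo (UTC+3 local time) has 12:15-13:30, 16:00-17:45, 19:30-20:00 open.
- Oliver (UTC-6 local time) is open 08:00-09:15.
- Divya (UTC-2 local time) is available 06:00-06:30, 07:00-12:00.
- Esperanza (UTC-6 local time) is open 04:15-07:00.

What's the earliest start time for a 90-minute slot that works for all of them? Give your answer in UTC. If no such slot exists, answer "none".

Jamal in UTC: 10:45-15:15, 15:45-16:15 (add 2h to convert from UTC-2).
Pablo in UTC: 08:45-10:45, 12:00-12:30, 13:30-14:45, 15:30-16:15 (subtract 1h to convert from UTC+1).
Leo in UTC: 09:15-10:30, 13:00-14:45, 16:30-17:00 (subtract 3h to convert from UTC+3).
Oliver in UTC: 14:00-15:15 (add 6h to convert from UTC-6).
Divya in UTC: 08:00-08:30, 09:00-14:00 (add 2h to convert from UTC-2).
Esperanza in UTC: 10:15-13:00 (add 6h to convert from UTC-6).
Jamal ∩ Pablo: 12:00-12:30, 13:30-14:45, 15:45-16:15.
Jamal ∩ Pablo ∩ Leo: 13:30-14:45.
Jamal ∩ Pablo ∩ Leo ∩ Oliver: 14:00-14:45.
Jamal ∩ Pablo ∩ Leo ∩ Oliver ∩ Divya: ∅.
Jamal ∩ Pablo ∩ Leo ∩ Oliver ∩ Divya ∩ Esperanza: ∅.
There is no time when everyone is free.
No common window is at least 90 minutes long.

none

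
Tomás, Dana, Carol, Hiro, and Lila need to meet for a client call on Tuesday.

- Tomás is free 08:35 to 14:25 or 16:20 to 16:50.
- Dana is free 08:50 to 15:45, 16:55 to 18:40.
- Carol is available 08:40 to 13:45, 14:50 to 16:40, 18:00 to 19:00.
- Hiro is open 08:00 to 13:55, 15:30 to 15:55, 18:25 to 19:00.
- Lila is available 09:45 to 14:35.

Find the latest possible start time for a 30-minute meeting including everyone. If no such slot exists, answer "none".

Tomás ∩ Dana: 08:50-14:25.
Tomás ∩ Dana ∩ Carol: 08:50-13:45.
Tomás ∩ Dana ∩ Carol ∩ Hiro: 08:50-13:45.
Tomás ∩ Dana ∩ Carol ∩ Hiro ∩ Lila: 09:45-13:45.
The last common window of at least 30 minutes is 09:45-13:45; a 30-minute meeting can start as late as 13:15 and still end by 13:45.

13:15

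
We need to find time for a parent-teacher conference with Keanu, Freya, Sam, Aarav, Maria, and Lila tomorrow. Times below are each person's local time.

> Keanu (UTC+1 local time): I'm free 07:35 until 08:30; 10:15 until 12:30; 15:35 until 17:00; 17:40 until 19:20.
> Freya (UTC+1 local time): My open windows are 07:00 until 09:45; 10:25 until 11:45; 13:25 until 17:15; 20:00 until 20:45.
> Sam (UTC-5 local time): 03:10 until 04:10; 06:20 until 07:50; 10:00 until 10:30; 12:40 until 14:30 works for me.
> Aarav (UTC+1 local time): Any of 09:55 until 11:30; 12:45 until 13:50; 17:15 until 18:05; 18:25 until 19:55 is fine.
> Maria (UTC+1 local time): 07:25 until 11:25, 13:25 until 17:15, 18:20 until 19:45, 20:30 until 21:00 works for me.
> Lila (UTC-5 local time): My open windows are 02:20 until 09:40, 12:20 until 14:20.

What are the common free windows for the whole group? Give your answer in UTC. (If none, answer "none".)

none

Keanu in UTC: 06:35-07:30, 09:15-11:30, 14:35-16:00, 16:40-18:20 (subtract 1h to convert from UTC+1).
Freya in UTC: 06:00-08:45, 09:25-10:45, 12:25-16:15, 19:00-19:45 (subtract 1h to convert from UTC+1).
Sam in UTC: 08:10-09:10, 11:20-12:50, 15:00-15:30, 17:40-19:30 (add 5h to convert from UTC-5).
Aarav in UTC: 08:55-10:30, 11:45-12:50, 16:15-17:05, 17:25-18:55 (subtract 1h to convert from UTC+1).
Maria in UTC: 06:25-10:25, 12:25-16:15, 17:20-18:45, 19:30-20:00 (subtract 1h to convert from UTC+1).
Lila in UTC: 07:20-14:40, 17:20-19:20 (add 5h to convert from UTC-5).
Keanu ∩ Freya: 06:35-07:30, 09:25-10:45, 14:35-16:00.
Keanu ∩ Freya ∩ Sam: 15:00-15:30.
Keanu ∩ Freya ∩ Sam ∩ Aarav: ∅.
Keanu ∩ Freya ∩ Sam ∩ Aarav ∩ Maria: ∅.
Keanu ∩ Freya ∩ Sam ∩ Aarav ∩ Maria ∩ Lila: ∅.
There is no time when everyone is free.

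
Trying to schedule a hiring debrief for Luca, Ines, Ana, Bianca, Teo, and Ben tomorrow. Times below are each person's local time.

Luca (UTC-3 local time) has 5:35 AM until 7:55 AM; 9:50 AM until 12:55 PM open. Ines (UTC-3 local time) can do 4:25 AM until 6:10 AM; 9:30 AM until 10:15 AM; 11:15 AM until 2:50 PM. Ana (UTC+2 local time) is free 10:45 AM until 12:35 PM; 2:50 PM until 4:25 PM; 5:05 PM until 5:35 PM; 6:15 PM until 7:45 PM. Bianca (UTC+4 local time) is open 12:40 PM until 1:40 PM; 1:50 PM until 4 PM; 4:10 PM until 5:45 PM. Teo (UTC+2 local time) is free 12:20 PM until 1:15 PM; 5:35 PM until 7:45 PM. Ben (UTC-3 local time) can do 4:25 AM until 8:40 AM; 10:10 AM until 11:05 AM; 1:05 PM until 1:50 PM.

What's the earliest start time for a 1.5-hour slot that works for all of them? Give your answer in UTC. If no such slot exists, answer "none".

Luca in UTC: 08:35-10:55, 12:50-15:55 (add 3h to convert from UTC-3).
Ines in UTC: 07:25-09:10, 12:30-13:15, 14:15-17:50 (add 3h to convert from UTC-3).
Ana in UTC: 08:45-10:35, 12:50-14:25, 15:05-15:35, 16:15-17:45 (subtract 2h to convert from UTC+2).
Bianca in UTC: 08:40-09:40, 09:50-12:00, 12:10-13:45 (subtract 4h to convert from UTC+4).
Teo in UTC: 10:20-11:15, 15:35-17:45 (subtract 2h to convert from UTC+2).
Ben in UTC: 07:25-11:40, 13:10-14:05, 16:05-16:50 (add 3h to convert from UTC-3).
Luca ∩ Ines: 08:35-09:10, 12:50-13:15, 14:15-15:55.
Luca ∩ Ines ∩ Ana: 08:45-09:10, 12:50-13:15, 14:15-14:25, 15:05-15:35.
Luca ∩ Ines ∩ Ana ∩ Bianca: 08:45-09:10, 12:50-13:15.
Luca ∩ Ines ∩ Ana ∩ Bianca ∩ Teo: ∅.
Luca ∩ Ines ∩ Ana ∩ Bianca ∩ Teo ∩ Ben: ∅.
There is no time when everyone is free.
No common window is at least 90 minutes long.

none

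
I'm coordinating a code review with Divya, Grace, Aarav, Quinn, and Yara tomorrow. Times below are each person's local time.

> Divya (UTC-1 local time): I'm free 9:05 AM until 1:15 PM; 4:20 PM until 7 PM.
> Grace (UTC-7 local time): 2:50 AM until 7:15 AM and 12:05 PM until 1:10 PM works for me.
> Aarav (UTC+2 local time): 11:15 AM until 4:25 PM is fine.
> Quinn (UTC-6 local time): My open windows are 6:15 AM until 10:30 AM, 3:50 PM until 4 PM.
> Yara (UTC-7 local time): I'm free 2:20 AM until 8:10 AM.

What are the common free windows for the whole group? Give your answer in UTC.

12:15-14:15

Divya in UTC: 10:05-14:15, 17:20-20:00 (add 1h to convert from UTC-1).
Grace in UTC: 09:50-14:15, 19:05-20:10 (add 7h to convert from UTC-7).
Aarav in UTC: 09:15-14:25 (subtract 2h to convert from UTC+2).
Quinn in UTC: 12:15-16:30, 21:50-22:00 (add 6h to convert from UTC-6).
Yara in UTC: 09:20-15:10 (add 7h to convert from UTC-7).
Divya ∩ Grace: 10:05-14:15, 19:05-20:00.
Divya ∩ Grace ∩ Aarav: 10:05-14:15.
Divya ∩ Grace ∩ Aarav ∩ Quinn: 12:15-14:15.
Divya ∩ Grace ∩ Aarav ∩ Quinn ∩ Yara: 12:15-14:15.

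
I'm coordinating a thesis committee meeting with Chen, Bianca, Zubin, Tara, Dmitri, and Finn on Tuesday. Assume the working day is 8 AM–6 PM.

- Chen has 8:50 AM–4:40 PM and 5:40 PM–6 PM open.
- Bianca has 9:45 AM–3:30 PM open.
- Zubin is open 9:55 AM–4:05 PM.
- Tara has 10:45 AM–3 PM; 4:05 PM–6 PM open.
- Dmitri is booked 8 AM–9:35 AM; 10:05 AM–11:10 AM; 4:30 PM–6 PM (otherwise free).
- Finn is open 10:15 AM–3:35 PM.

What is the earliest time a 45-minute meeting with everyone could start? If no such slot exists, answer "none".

Chen free: 08:50-16:40, 17:40-18:00.
Bianca free: 09:45-15:30.
Zubin free: 09:55-16:05.
Tara free: 10:45-15:00, 16:05-18:00.
Dmitri free: 09:35-10:05, 11:10-16:30 (invert busy blocks within the working day).
Finn free: 10:15-15:35.
Chen ∩ Bianca: 09:45-15:30.
Chen ∩ Bianca ∩ Zubin: 09:55-15:30.
Chen ∩ Bianca ∩ Zubin ∩ Tara: 10:45-15:00.
Chen ∩ Bianca ∩ Zubin ∩ Tara ∩ Dmitri: 11:10-15:00.
Chen ∩ Bianca ∩ Zubin ∩ Tara ∩ Dmitri ∩ Finn: 11:10-15:00.
So the common availability across everyone is 11:10-15:00.
The first common window of at least 45 minutes is 11:10-15:00, so the earliest start is 11:10.

11:10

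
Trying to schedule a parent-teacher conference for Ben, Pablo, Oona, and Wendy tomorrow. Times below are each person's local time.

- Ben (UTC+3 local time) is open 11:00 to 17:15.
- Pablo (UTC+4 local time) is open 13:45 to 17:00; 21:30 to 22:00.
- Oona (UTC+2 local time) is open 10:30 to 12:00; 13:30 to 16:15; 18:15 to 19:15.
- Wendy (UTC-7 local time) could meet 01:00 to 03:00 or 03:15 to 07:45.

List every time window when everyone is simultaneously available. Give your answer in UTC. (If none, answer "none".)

09:45-10:00, 11:30-13:00

Ben in UTC: 08:00-14:15 (subtract 3h to convert from UTC+3).
Pablo in UTC: 09:45-13:00, 17:30-18:00 (subtract 4h to convert from UTC+4).
Oona in UTC: 08:30-10:00, 11:30-14:15, 16:15-17:15 (subtract 2h to convert from UTC+2).
Wendy in UTC: 08:00-10:00, 10:15-14:45 (add 7h to convert from UTC-7).
Ben ∩ Pablo: 09:45-13:00.
Ben ∩ Pablo ∩ Oona: 09:45-10:00, 11:30-13:00.
Ben ∩ Pablo ∩ Oona ∩ Wendy: 09:45-10:00, 11:30-13:00.
So the common availability across everyone is 09:45-10:00, 11:30-13:00.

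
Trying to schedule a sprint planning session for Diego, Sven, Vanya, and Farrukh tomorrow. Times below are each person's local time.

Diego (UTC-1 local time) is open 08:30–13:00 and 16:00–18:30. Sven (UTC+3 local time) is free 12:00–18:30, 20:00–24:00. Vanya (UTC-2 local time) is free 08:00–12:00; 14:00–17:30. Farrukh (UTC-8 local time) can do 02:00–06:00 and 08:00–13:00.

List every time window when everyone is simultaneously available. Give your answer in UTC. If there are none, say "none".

Diego in UTC: 09:30-14:00, 17:00-19:30 (add 1h to convert from UTC-1).
Sven in UTC: 09:00-15:30, 17:00-21:00 (subtract 3h to convert from UTC+3).
Vanya in UTC: 10:00-14:00, 16:00-19:30 (add 2h to convert from UTC-2).
Farrukh in UTC: 10:00-14:00, 16:00-21:00 (add 8h to convert from UTC-8).
Diego ∩ Sven: 09:30-14:00, 17:00-19:30.
Diego ∩ Sven ∩ Vanya: 10:00-14:00, 17:00-19:30.
Diego ∩ Sven ∩ Vanya ∩ Farrukh: 10:00-14:00, 17:00-19:30.

10:00-14:00, 17:00-19:30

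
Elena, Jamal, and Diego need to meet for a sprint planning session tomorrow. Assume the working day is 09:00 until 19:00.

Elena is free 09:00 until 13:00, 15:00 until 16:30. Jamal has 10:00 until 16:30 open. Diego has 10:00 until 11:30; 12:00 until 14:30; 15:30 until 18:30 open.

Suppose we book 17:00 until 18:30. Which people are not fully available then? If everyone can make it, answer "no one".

Elena, Jamal

Elena: not fully free for 17:00-18:30. Jamal: not fully free for 17:00-18:30. Diego: free for 17:00-18:30.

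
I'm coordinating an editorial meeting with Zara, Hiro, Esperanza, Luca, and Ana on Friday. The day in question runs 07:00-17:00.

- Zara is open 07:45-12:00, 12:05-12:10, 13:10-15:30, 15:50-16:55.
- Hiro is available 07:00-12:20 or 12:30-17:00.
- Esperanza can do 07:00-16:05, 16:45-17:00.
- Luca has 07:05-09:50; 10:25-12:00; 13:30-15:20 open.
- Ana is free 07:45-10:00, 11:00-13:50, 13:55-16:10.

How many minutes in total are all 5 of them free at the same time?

Zara ∩ Hiro: 07:45-12:00, 12:05-12:10, 13:10-15:30, 15:50-16:55.
Zara ∩ Hiro ∩ Esperanza: 07:45-12:00, 12:05-12:10, 13:10-15:30, 15:50-16:05, 16:45-16:55.
Zara ∩ Hiro ∩ Esperanza ∩ Luca: 07:45-09:50, 10:25-12:00, 13:30-15:20.
Zara ∩ Hiro ∩ Esperanza ∩ Luca ∩ Ana: 07:45-09:50, 11:00-12:00, 13:30-13:50, 13:55-15:20.
So the common availability across everyone is 07:45-09:50, 11:00-12:00, 13:30-13:50, 13:55-15:20.
Summing the common windows: 125 + 60 + 20 + 85 = 290 minutes.

290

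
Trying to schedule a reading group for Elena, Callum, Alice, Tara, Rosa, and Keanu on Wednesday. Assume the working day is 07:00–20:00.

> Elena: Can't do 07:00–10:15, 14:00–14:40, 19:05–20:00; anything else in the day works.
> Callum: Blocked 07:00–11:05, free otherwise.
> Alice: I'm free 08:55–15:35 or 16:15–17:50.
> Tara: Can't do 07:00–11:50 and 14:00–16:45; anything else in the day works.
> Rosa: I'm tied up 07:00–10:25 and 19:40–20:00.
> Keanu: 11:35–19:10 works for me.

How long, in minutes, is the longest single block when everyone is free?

130

Elena free: 10:15-14:00, 14:40-19:05 (invert busy blocks within the working day).
Callum free: 11:05-20:00 (invert busy blocks within the working day).
Alice free: 08:55-15:35, 16:15-17:50.
Tara free: 11:50-14:00, 16:45-20:00 (invert busy blocks within the working day).
Rosa free: 10:25-19:40 (invert busy blocks within the working day).
Keanu free: 11:35-19:10.
Elena ∩ Callum: 11:05-14:00, 14:40-19:05.
Elena ∩ Callum ∩ Alice: 11:05-14:00, 14:40-15:35, 16:15-17:50.
Elena ∩ Callum ∩ Alice ∩ Tara: 11:50-14:00, 16:45-17:50.
Elena ∩ Callum ∩ Alice ∩ Tara ∩ Rosa: 11:50-14:00, 16:45-17:50.
Elena ∩ Callum ∩ Alice ∩ Tara ∩ Rosa ∩ Keanu: 11:50-14:00, 16:45-17:50.
The longest is 11:50-14:00 at 130 minutes.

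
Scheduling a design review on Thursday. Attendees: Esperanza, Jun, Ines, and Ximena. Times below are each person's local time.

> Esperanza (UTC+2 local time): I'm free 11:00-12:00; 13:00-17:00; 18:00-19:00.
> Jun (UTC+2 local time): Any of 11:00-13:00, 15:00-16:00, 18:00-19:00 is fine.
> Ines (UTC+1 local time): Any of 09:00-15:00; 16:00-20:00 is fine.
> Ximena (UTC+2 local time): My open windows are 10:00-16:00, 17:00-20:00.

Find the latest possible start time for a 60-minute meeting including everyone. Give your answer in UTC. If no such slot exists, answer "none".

Esperanza in UTC: 09:00-10:00, 11:00-15:00, 16:00-17:00 (subtract 2h to convert from UTC+2).
Jun in UTC: 09:00-11:00, 13:00-14:00, 16:00-17:00 (subtract 2h to convert from UTC+2).
Ines in UTC: 08:00-14:00, 15:00-19:00 (subtract 1h to convert from UTC+1).
Ximena in UTC: 08:00-14:00, 15:00-18:00 (subtract 2h to convert from UTC+2).
Esperanza ∩ Jun: 09:00-10:00, 13:00-14:00, 16:00-17:00.
Esperanza ∩ Jun ∩ Ines: 09:00-10:00, 13:00-14:00, 16:00-17:00.
Esperanza ∩ Jun ∩ Ines ∩ Ximena: 09:00-10:00, 13:00-14:00, 16:00-17:00.
The last common window of at least 60 minutes is 16:00-17:00; a 60-minute meeting can start as late as 16:00 and still end by 17:00.

16:00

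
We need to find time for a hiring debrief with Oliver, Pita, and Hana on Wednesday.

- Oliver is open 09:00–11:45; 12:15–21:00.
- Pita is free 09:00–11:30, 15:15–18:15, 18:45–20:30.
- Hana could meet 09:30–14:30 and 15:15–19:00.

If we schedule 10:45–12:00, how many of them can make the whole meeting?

1

Hana can make the full 10:45-12:00 slot — that's 1.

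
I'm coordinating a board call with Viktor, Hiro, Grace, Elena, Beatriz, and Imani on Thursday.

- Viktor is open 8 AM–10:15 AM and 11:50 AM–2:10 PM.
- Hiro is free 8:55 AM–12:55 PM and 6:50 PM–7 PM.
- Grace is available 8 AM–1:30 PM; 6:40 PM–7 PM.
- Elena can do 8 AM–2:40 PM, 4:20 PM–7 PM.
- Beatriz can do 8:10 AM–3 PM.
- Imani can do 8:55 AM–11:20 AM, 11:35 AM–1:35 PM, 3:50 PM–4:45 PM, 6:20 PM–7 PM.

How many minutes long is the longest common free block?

Viktor ∩ Hiro: 08:55-10:15, 11:50-12:55.
Viktor ∩ Hiro ∩ Grace: 08:55-10:15, 11:50-12:55.
Viktor ∩ Hiro ∩ Grace ∩ Elena: 08:55-10:15, 11:50-12:55.
Viktor ∩ Hiro ∩ Grace ∩ Elena ∩ Beatriz: 08:55-10:15, 11:50-12:55.
Viktor ∩ Hiro ∩ Grace ∩ Elena ∩ Beatriz ∩ Imani: 08:55-10:15, 11:50-12:55.
Those are the intersection windows.
The longest is 08:55-10:15 at 80 minutes.

80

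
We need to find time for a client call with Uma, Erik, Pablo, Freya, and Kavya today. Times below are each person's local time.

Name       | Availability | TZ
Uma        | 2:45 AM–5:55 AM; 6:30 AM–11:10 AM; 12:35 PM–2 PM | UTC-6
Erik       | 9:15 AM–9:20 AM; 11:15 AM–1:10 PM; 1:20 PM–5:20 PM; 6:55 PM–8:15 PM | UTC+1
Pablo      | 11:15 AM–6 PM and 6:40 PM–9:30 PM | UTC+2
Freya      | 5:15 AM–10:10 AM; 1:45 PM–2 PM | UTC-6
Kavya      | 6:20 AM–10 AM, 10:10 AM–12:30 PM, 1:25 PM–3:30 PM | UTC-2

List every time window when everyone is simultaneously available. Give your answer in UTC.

11:15-11:55, 12:30-14:30, 15:25-16:00

Uma in UTC: 08:45-11:55, 12:30-17:10, 18:35-20:00 (add 6h to convert from UTC-6).
Erik in UTC: 08:15-08:20, 10:15-12:10, 12:20-16:20, 17:55-19:15 (subtract 1h to convert from UTC+1).
Pablo in UTC: 09:15-16:00, 16:40-19:30 (subtract 2h to convert from UTC+2).
Freya in UTC: 11:15-16:10, 19:45-20:00 (add 6h to convert from UTC-6).
Kavya in UTC: 08:20-12:00, 12:10-14:30, 15:25-17:30 (add 2h to convert from UTC-2).
Uma ∩ Erik: 10:15-11:55, 12:30-16:20, 18:35-19:15.
Uma ∩ Erik ∩ Pablo: 10:15-11:55, 12:30-16:00, 18:35-19:15.
Uma ∩ Erik ∩ Pablo ∩ Freya: 11:15-11:55, 12:30-16:00.
Uma ∩ Erik ∩ Pablo ∩ Freya ∩ Kavya: 11:15-11:55, 12:30-14:30, 15:25-16:00.
So the common availability across everyone is 11:15-11:55, 12:30-14:30, 15:25-16:00.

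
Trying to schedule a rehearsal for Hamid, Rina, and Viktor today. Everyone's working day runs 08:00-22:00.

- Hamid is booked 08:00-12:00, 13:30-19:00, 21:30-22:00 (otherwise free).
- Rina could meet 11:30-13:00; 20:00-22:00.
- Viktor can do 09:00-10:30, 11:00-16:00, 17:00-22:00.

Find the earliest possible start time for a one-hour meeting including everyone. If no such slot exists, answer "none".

12:00

Hamid free: 12:00-13:30, 19:00-21:30 (invert busy blocks within the working day).
Rina free: 11:30-13:00, 20:00-22:00.
Viktor free: 09:00-10:30, 11:00-16:00, 17:00-22:00.
Hamid ∩ Rina: 12:00-13:00, 20:00-21:30.
Hamid ∩ Rina ∩ Viktor: 12:00-13:00, 20:00-21:30.
The first common window of at least 60 minutes is 12:00-13:00, so the earliest start is 12:00.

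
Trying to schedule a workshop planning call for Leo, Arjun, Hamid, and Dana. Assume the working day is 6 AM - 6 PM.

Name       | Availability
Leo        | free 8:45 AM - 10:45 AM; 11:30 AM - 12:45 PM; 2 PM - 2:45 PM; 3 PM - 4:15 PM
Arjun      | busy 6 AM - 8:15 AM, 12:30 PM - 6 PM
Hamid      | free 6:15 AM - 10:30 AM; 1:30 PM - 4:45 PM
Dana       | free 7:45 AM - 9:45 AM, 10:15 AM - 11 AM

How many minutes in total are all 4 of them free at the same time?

Leo free: 08:45-10:45, 11:30-12:45, 14:00-14:45, 15:00-16:15.
Arjun free: 08:15-12:30 (invert busy blocks within the working day).
Hamid free: 06:15-10:30, 13:30-16:45.
Dana free: 07:45-09:45, 10:15-11:00.
Leo ∩ Arjun: 08:45-10:45, 11:30-12:30.
Leo ∩ Arjun ∩ Hamid: 08:45-10:30.
Leo ∩ Arjun ∩ Hamid ∩ Dana: 08:45-09:45, 10:15-10:30.
So the common availability across everyone is 08:45-09:45, 10:15-10:30.
Summing the common windows: 60 + 15 = 75 minutes.

75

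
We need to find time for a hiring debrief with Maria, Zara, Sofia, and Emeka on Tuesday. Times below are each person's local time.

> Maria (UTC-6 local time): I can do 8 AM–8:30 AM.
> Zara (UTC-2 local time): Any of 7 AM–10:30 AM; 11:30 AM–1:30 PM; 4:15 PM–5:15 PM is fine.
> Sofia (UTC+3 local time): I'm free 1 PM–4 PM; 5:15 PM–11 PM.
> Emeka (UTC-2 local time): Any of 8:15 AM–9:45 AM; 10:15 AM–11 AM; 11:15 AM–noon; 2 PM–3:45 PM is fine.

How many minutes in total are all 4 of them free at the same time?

Maria in UTC: 14:00-14:30 (add 6h to convert from UTC-6).
Zara in UTC: 09:00-12:30, 13:30-15:30, 18:15-19:15 (add 2h to convert from UTC-2).
Sofia in UTC: 10:00-13:00, 14:15-20:00 (subtract 3h to convert from UTC+3).
Emeka in UTC: 10:15-11:45, 12:15-13:00, 13:15-14:00, 16:00-17:45 (add 2h to convert from UTC-2).
Maria ∩ Zara: 14:00-14:30.
Maria ∩ Zara ∩ Sofia: 14:15-14:30.
Maria ∩ Zara ∩ Sofia ∩ Emeka: ∅.
There is no time when everyone is free.
There is no common window, so the total is 0 minutes.

0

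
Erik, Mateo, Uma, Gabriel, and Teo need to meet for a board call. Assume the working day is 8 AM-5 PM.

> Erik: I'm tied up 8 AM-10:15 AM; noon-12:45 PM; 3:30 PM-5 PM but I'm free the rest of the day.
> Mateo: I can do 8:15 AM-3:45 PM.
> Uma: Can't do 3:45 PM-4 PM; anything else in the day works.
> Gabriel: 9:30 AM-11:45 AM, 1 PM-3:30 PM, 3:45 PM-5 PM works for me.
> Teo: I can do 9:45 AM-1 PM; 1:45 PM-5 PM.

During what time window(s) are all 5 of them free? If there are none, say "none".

10:15-11:45, 13:45-15:30

Erik free: 10:15-12:00, 12:45-15:30 (invert busy blocks within the working day).
Mateo free: 08:15-15:45.
Uma free: 08:00-15:45, 16:00-17:00 (invert busy blocks within the working day).
Gabriel free: 09:30-11:45, 13:00-15:30, 15:45-17:00.
Teo free: 09:45-13:00, 13:45-17:00.
Erik ∩ Mateo: 10:15-12:00, 12:45-15:30.
Erik ∩ Mateo ∩ Uma: 10:15-12:00, 12:45-15:30.
Erik ∩ Mateo ∩ Uma ∩ Gabriel: 10:15-11:45, 13:00-15:30.
Erik ∩ Mateo ∩ Uma ∩ Gabriel ∩ Teo: 10:15-11:45, 13:45-15:30.
So the common availability across everyone is 10:15-11:45, 13:45-15:30.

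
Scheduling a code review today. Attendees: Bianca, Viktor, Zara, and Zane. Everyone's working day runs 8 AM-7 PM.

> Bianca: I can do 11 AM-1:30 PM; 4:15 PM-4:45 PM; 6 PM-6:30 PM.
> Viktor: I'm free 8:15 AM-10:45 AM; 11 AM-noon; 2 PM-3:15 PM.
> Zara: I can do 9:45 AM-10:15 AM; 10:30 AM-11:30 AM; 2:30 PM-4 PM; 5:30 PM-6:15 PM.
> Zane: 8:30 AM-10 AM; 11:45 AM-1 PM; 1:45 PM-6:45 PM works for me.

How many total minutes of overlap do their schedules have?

0

Bianca ∩ Viktor: 11:00-12:00.
Bianca ∩ Viktor ∩ Zara: 11:00-11:30.
Bianca ∩ Viktor ∩ Zara ∩ Zane: ∅.
There is no time when everyone is free.
There is no common window, so the total is 0 minutes.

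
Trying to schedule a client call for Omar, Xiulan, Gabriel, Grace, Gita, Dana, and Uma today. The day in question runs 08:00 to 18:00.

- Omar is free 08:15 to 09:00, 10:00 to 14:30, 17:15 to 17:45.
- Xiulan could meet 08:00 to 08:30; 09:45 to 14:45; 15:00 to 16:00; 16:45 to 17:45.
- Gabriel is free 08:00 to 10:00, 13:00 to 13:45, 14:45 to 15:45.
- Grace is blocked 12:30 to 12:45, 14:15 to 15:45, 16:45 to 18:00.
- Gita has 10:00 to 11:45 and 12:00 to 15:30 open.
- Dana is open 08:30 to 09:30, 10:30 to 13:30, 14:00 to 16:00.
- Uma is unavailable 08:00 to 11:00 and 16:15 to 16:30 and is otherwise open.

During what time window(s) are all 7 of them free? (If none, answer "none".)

13:00-13:30

Omar free: 08:15-09:00, 10:00-14:30, 17:15-17:45.
Xiulan free: 08:00-08:30, 09:45-14:45, 15:00-16:00, 16:45-17:45.
Gabriel free: 08:00-10:00, 13:00-13:45, 14:45-15:45.
Grace free: 08:00-12:30, 12:45-14:15, 15:45-16:45 (invert busy blocks within the working day).
Gita free: 10:00-11:45, 12:00-15:30.
Dana free: 08:30-09:30, 10:30-13:30, 14:00-16:00.
Uma free: 11:00-16:15, 16:30-18:00 (invert busy blocks within the working day).
Omar ∩ Xiulan: 08:15-08:30, 10:00-14:30, 17:15-17:45.
Omar ∩ Xiulan ∩ Gabriel: 08:15-08:30, 13:00-13:45.
Omar ∩ Xiulan ∩ Gabriel ∩ Grace: 08:15-08:30, 13:00-13:45.
Omar ∩ Xiulan ∩ Gabriel ∩ Grace ∩ Gita: 13:00-13:45.
Omar ∩ Xiulan ∩ Gabriel ∩ Grace ∩ Gita ∩ Dana: 13:00-13:30.
Omar ∩ Xiulan ∩ Gabriel ∩ Grace ∩ Gita ∩ Dana ∩ Uma: 13:00-13:30.
Those are the intersection windows.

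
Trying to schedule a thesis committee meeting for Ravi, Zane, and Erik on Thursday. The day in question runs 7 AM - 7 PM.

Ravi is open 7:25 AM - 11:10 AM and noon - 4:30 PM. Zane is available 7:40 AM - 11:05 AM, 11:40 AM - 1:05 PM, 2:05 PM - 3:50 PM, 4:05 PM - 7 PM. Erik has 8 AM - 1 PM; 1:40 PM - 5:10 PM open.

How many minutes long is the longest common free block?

185

Ravi ∩ Zane: 07:40-11:05, 12:00-13:05, 14:05-15:50, 16:05-16:30.
Ravi ∩ Zane ∩ Erik: 08:00-11:05, 12:00-13:00, 14:05-15:50, 16:05-16:30.
The longest is 08:00-11:05 at 185 minutes.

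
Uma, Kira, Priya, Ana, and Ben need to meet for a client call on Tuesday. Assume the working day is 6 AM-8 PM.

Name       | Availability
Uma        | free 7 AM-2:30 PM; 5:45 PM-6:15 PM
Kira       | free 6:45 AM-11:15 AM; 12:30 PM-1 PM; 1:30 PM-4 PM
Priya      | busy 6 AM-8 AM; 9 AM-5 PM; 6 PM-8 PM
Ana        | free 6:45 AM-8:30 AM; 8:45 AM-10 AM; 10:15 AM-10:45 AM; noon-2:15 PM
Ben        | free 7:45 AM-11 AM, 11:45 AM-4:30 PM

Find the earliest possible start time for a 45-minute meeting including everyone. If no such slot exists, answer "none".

none

Uma free: 07:00-14:30, 17:45-18:15.
Kira free: 06:45-11:15, 12:30-13:00, 13:30-16:00.
Priya free: 08:00-09:00, 17:00-18:00 (invert busy blocks within the working day).
Ana free: 06:45-08:30, 08:45-10:00, 10:15-10:45, 12:00-14:15.
Ben free: 07:45-11:00, 11:45-16:30.
Uma ∩ Kira: 07:00-11:15, 12:30-13:00, 13:30-14:30.
Uma ∩ Kira ∩ Priya: 08:00-09:00.
Uma ∩ Kira ∩ Priya ∩ Ana: 08:00-08:30, 08:45-09:00.
Uma ∩ Kira ∩ Priya ∩ Ana ∩ Ben: 08:00-08:30, 08:45-09:00.
So the common availability across everyone is 08:00-08:30, 08:45-09:00.
No common window is at least 45 minutes long.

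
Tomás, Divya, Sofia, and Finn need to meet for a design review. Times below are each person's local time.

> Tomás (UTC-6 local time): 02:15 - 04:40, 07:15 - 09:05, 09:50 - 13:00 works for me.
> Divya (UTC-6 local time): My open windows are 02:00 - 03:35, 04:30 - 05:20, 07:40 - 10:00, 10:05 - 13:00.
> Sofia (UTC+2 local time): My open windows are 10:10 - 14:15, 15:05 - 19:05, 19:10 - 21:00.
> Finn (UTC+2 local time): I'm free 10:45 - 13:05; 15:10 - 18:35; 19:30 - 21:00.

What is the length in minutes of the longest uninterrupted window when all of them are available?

Tomás in UTC: 08:15-10:40, 13:15-15:05, 15:50-19:00 (add 6h to convert from UTC-6).
Divya in UTC: 08:00-09:35, 10:30-11:20, 13:40-16:00, 16:05-19:00 (add 6h to convert from UTC-6).
Sofia in UTC: 08:10-12:15, 13:05-17:05, 17:10-19:00 (subtract 2h to convert from UTC+2).
Finn in UTC: 08:45-11:05, 13:10-16:35, 17:30-19:00 (subtract 2h to convert from UTC+2).
Tomás ∩ Divya: 08:15-09:35, 10:30-10:40, 13:40-15:05, 15:50-16:00, 16:05-19:00.
Tomás ∩ Divya ∩ Sofia: 08:15-09:35, 10:30-10:40, 13:40-15:05, 15:50-16:00, 16:05-17:05, 17:10-19:00.
Tomás ∩ Divya ∩ Sofia ∩ Finn: 08:45-09:35, 10:30-10:40, 13:40-15:05, 15:50-16:00, 16:05-16:35, 17:30-19:00.
The longest is 17:30-19:00 at 90 minutes.

90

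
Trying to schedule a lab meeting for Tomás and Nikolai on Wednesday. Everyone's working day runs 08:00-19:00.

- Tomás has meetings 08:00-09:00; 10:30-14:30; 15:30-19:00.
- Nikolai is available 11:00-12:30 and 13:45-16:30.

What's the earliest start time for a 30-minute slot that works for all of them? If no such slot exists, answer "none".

Tomás free: 09:00-10:30, 14:30-15:30 (invert busy blocks within the working day).
Nikolai free: 11:00-12:30, 13:45-16:30.
Tomás ∩ Nikolai: 14:30-15:30.
The first common window of at least 30 minutes is 14:30-15:30, so the earliest start is 14:30.

14:30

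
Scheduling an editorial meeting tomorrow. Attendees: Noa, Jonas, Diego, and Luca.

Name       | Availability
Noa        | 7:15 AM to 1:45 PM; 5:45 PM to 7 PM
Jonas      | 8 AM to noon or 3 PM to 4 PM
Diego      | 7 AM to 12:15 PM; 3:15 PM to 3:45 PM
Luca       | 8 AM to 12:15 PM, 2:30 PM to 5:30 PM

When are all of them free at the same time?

08:00-12:00

Noa ∩ Jonas: 08:00-12:00.
Noa ∩ Jonas ∩ Diego: 08:00-12:00.
Noa ∩ Jonas ∩ Diego ∩ Luca: 08:00-12:00.
So the common availability across everyone is 08:00-12:00.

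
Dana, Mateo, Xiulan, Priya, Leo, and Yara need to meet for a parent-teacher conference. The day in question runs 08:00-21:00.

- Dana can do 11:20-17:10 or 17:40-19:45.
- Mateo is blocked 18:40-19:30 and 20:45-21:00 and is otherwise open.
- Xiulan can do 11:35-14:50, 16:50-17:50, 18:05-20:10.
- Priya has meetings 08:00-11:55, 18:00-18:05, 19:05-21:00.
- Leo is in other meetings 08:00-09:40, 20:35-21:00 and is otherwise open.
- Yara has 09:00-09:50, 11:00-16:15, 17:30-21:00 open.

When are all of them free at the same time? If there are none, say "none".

Dana free: 11:20-17:10, 17:40-19:45.
Mateo free: 08:00-18:40, 19:30-20:45 (invert busy blocks within the working day).
Xiulan free: 11:35-14:50, 16:50-17:50, 18:05-20:10.
Priya free: 11:55-18:00, 18:05-19:05 (invert busy blocks within the working day).
Leo free: 09:40-20:35 (invert busy blocks within the working day).
Yara free: 09:00-09:50, 11:00-16:15, 17:30-21:00.
Dana ∩ Mateo: 11:20-17:10, 17:40-18:40, 19:30-19:45.
Dana ∩ Mateo ∩ Xiulan: 11:35-14:50, 16:50-17:10, 17:40-17:50, 18:05-18:40, 19:30-19:45.
Dana ∩ Mateo ∩ Xiulan ∩ Priya: 11:55-14:50, 16:50-17:10, 17:40-17:50, 18:05-18:40.
Dana ∩ Mateo ∩ Xiulan ∩ Priya ∩ Leo: 11:55-14:50, 16:50-17:10, 17:40-17:50, 18:05-18:40.
Dana ∩ Mateo ∩ Xiulan ∩ Priya ∩ Leo ∩ Yara: 11:55-14:50, 17:40-17:50, 18:05-18:40.

11:55-14:50, 17:40-17:50, 18:05-18:40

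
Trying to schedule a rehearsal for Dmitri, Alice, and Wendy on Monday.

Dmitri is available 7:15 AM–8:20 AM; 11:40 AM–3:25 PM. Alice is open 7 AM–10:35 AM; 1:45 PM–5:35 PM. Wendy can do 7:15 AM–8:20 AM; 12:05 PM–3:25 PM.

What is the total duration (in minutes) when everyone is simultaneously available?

165

Dmitri ∩ Alice: 07:15-08:20, 13:45-15:25.
Dmitri ∩ Alice ∩ Wendy: 07:15-08:20, 13:45-15:25.
So the common availability across everyone is 07:15-08:20, 13:45-15:25.
Summing the common windows: 65 + 100 = 165 minutes.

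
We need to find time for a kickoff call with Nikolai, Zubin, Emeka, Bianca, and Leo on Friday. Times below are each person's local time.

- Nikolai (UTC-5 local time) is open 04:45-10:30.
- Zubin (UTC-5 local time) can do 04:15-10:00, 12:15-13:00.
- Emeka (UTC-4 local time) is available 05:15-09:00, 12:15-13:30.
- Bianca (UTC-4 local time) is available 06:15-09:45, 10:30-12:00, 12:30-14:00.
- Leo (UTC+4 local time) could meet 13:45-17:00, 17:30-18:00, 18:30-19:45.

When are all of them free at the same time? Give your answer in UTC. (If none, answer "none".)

Nikolai in UTC: 09:45-15:30 (add 5h to convert from UTC-5).
Zubin in UTC: 09:15-15:00, 17:15-18:00 (add 5h to convert from UTC-5).
Emeka in UTC: 09:15-13:00, 16:15-17:30 (add 4h to convert from UTC-4).
Bianca in UTC: 10:15-13:45, 14:30-16:00, 16:30-18:00 (add 4h to convert from UTC-4).
Leo in UTC: 09:45-13:00, 13:30-14:00, 14:30-15:45 (subtract 4h to convert from UTC+4).
Nikolai ∩ Zubin: 09:45-15:00.
Nikolai ∩ Zubin ∩ Emeka: 09:45-13:00.
Nikolai ∩ Zubin ∩ Emeka ∩ Bianca: 10:15-13:00.
Nikolai ∩ Zubin ∩ Emeka ∩ Bianca ∩ Leo: 10:15-13:00.

10:15-13:00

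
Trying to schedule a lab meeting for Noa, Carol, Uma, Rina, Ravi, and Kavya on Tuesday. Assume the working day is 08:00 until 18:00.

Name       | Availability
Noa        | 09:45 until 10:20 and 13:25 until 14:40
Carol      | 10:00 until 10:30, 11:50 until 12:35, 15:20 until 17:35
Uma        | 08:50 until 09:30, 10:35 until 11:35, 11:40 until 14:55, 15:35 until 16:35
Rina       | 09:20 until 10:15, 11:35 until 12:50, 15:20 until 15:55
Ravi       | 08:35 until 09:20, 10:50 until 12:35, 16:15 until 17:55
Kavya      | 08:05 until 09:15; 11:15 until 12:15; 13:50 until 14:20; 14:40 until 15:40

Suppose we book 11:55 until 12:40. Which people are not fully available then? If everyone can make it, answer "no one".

Noa: not fully free for 11:55-12:40. Carol: not fully free for 11:55-12:40. Uma: free for 11:55-12:40. Rina: free for 11:55-12:40. Ravi: not fully free for 11:55-12:40. Kavya: not fully free for 11:55-12:40.

Carol, Kavya, Noa, Ravi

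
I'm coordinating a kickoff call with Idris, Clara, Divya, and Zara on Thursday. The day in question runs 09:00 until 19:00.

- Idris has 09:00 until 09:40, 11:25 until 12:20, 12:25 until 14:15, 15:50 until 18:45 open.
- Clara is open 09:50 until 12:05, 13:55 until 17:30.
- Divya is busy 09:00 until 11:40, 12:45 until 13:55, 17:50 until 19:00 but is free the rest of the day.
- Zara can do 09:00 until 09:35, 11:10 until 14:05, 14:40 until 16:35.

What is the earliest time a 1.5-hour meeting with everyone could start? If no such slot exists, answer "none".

Idris free: 09:00-09:40, 11:25-12:20, 12:25-14:15, 15:50-18:45.
Clara free: 09:50-12:05, 13:55-17:30.
Divya free: 11:40-12:45, 13:55-17:50 (invert busy blocks within the working day).
Zara free: 09:00-09:35, 11:10-14:05, 14:40-16:35.
Idris ∩ Clara: 11:25-12:05, 13:55-14:15, 15:50-17:30.
Idris ∩ Clara ∩ Divya: 11:40-12:05, 13:55-14:15, 15:50-17:30.
Idris ∩ Clara ∩ Divya ∩ Zara: 11:40-12:05, 13:55-14:05, 15:50-16:35.
No common window is at least 90 minutes long.

none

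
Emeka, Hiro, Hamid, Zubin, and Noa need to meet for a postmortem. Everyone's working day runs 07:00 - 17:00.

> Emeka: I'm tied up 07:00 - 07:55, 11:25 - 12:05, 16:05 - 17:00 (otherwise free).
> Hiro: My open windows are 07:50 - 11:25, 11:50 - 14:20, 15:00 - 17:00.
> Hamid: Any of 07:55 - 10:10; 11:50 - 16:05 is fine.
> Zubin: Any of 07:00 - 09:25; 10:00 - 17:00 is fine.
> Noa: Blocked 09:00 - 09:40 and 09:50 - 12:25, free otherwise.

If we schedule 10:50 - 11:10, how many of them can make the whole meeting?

Emeka free: 07:55-11:25, 12:05-16:05 (invert busy blocks within the working day).
Hiro free: 07:50-11:25, 11:50-14:20, 15:00-17:00.
Hamid free: 07:55-10:10, 11:50-16:05.
Zubin free: 07:00-09:25, 10:00-17:00.
Noa free: 07:00-09:00, 09:40-09:50, 12:25-17:00 (invert busy blocks within the working day).
Emeka, Hiro, and Zubin can make the full 10:50-11:10 slot — that's 3.

3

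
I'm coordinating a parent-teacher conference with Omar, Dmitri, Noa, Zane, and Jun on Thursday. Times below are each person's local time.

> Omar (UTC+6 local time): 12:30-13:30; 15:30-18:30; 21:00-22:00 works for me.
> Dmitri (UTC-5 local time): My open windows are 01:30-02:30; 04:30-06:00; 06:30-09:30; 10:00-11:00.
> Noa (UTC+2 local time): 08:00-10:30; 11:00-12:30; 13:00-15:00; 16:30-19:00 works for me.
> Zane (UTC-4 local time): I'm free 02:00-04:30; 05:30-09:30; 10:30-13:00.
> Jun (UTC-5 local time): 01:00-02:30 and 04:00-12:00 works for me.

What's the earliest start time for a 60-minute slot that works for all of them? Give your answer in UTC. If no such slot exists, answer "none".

Omar in UTC: 06:30-07:30, 09:30-12:30, 15:00-16:00 (subtract 6h to convert from UTC+6).
Dmitri in UTC: 06:30-07:30, 09:30-11:00, 11:30-14:30, 15:00-16:00 (add 5h to convert from UTC-5).
Noa in UTC: 06:00-08:30, 09:00-10:30, 11:00-13:00, 14:30-17:00 (subtract 2h to convert from UTC+2).
Zane in UTC: 06:00-08:30, 09:30-13:30, 14:30-17:00 (add 4h to convert from UTC-4).
Jun in UTC: 06:00-07:30, 09:00-17:00 (add 5h to convert from UTC-5).
Omar ∩ Dmitri: 06:30-07:30, 09:30-11:00, 11:30-12:30, 15:00-16:00.
Omar ∩ Dmitri ∩ Noa: 06:30-07:30, 09:30-10:30, 11:30-12:30, 15:00-16:00.
Omar ∩ Dmitri ∩ Noa ∩ Zane: 06:30-07:30, 09:30-10:30, 11:30-12:30, 15:00-16:00.
Omar ∩ Dmitri ∩ Noa ∩ Zane ∩ Jun: 06:30-07:30, 09:30-10:30, 11:30-12:30, 15:00-16:00.
The first common window of at least 60 minutes is 06:30-07:30, so the earliest start is 06:30.

06:30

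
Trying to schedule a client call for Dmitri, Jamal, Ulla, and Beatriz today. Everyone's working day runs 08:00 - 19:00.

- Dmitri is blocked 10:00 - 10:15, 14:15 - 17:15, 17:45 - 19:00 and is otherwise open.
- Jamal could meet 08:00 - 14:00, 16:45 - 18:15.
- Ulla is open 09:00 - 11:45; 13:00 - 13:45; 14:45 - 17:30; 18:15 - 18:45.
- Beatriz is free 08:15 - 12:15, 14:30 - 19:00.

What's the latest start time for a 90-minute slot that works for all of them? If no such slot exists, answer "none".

10:15

Dmitri free: 08:00-10:00, 10:15-14:15, 17:15-17:45 (invert busy blocks within the working day).
Jamal free: 08:00-14:00, 16:45-18:15.
Ulla free: 09:00-11:45, 13:00-13:45, 14:45-17:30, 18:15-18:45.
Beatriz free: 08:15-12:15, 14:30-19:00.
Dmitri ∩ Jamal: 08:00-10:00, 10:15-14:00, 17:15-17:45.
Dmitri ∩ Jamal ∩ Ulla: 09:00-10:00, 10:15-11:45, 13:00-13:45, 17:15-17:30.
Dmitri ∩ Jamal ∩ Ulla ∩ Beatriz: 09:00-10:00, 10:15-11:45, 17:15-17:30.
The last common window of at least 90 minutes is 10:15-11:45; a 90-minute meeting can start as late as 10:15 and still end by 11:45.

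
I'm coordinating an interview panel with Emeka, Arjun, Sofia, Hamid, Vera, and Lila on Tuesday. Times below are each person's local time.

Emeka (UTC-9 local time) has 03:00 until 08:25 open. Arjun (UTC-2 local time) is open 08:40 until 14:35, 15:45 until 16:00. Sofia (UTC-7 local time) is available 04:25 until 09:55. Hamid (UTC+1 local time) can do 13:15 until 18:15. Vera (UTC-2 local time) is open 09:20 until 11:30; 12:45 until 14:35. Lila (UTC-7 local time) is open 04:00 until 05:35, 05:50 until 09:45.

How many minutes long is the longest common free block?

Emeka in UTC: 12:00-17:25 (add 9h to convert from UTC-9).
Arjun in UTC: 10:40-16:35, 17:45-18:00 (add 2h to convert from UTC-2).
Sofia in UTC: 11:25-16:55 (add 7h to convert from UTC-7).
Hamid in UTC: 12:15-17:15 (subtract 1h to convert from UTC+1).
Vera in UTC: 11:20-13:30, 14:45-16:35 (add 2h to convert from UTC-2).
Lila in UTC: 11:00-12:35, 12:50-16:45 (add 7h to convert from UTC-7).
Emeka ∩ Arjun: 12:00-16:35.
Emeka ∩ Arjun ∩ Sofia: 12:00-16:35.
Emeka ∩ Arjun ∩ Sofia ∩ Hamid: 12:15-16:35.
Emeka ∩ Arjun ∩ Sofia ∩ Hamid ∩ Vera: 12:15-13:30, 14:45-16:35.
Emeka ∩ Arjun ∩ Sofia ∩ Hamid ∩ Vera ∩ Lila: 12:15-12:35, 12:50-13:30, 14:45-16:35.
The longest is 14:45-16:35 at 110 minutes.

110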